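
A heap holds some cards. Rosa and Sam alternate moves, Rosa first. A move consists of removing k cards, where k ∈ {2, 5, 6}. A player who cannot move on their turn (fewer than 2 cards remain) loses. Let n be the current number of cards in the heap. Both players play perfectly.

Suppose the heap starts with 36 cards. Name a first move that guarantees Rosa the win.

Remove 2, leaving 34.

Build the W/L table. Terminal = L. A non-terminal position is W if it has a move to some L; otherwise it is L.
n=0: no move → L
n=1: no move → L
n=2: reaches L-position 0 → W
n=3: reaches L-position 1 → W
n=4: only reaches 2(W), which is W → L
n=5: reaches L-position 0 → W
n=6: reaches L-position 4 → W
n=7: reaches L-position 1 → W
n=8: only reaches 6(W), 3(W), 2(W), all W → L
n=9: reaches L-position 4 → W
n=10: reaches L-position 8 → W
n=11: only reaches 9(W), 6(W), 5(W), all W → L
n=12: only reaches 10(W), 7(W), 6(W), all W → L
n=13: reaches L-position 11 → W
n=14: reaches L-position 12 → W
n=15: only reaches 13(W), 10(W), 9(W), all W → L
n=16: reaches L-position 11 → W
n=17: reaches L-position 15 → W
n=18: reaches L-position 12 → W
n=19: only reaches 17(W), 14(W), 13(W), all W → L
n=20: reaches L-position 15 → W
n=21: reaches L-position 19 → W
n=22: only reaches 20(W), 17(W), 16(W), all W → L
n=23: only reaches 21(W), 18(W), 17(W), all W → L
n=24: reaches L-position 22 → W
n=25: reaches L-position 23 → W
n=26: only reaches 24(W), 21(W), 20(W), all W → L
n=27: reaches L-position 22 → W
n=28: reaches L-position 26 → W
n=29: reaches L-position 23 → W
n=30: only reaches 28(W), 25(W), 24(W), all W → L
n=31: reaches L-position 26 → W
n=32: reaches L-position 30 → W
n=33: only reaches 31(W), 28(W), 27(W), all W → L
n=34: only reaches 32(W), 29(W), 28(W), all W → L
n=35: reaches L-position 33 → W
n=36: reaches L-position 34 → W
From 36, the L positions reachable in one move are: 34, 30. Any move reaching one of these is winning.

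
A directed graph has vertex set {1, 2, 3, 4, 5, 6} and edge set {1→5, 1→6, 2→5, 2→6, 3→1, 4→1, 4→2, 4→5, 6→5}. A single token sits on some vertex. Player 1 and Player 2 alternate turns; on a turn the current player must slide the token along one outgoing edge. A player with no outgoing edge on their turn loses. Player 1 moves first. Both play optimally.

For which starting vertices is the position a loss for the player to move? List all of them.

Compute win/loss labels from the base case upward. A position with no move is L. Any other position is W if it can reach an L in one move, else L.
Every edge goes from a vertex to one that appears earlier in the order 5, 6, 1, 2, 4, 3, so processing vertices in that order labels each vertex after all of its successors.
5: no outgoing edge → L
6: reaches L-position 5 → W
1: reaches L-position 5 → W
2: reaches L-position 5 → W
4: reaches L-position 5 → W
3: only reaches 1(W), which is W → L
Reading off the rows marked L gives the requested list; there are 2 such vertices.

3, 5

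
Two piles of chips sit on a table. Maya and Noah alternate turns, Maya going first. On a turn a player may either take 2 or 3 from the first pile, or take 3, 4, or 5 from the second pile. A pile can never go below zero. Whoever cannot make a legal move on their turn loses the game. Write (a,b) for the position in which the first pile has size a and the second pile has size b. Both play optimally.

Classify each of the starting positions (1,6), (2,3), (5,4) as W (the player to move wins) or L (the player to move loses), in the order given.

Label each position W (a win for the player to move) or L (a loss). A position with no legal move is L; any other position is W exactly when some move reaches an L, and L when every move reaches a W.
No move ever increases a pile, so every position that can arise here has a ≤ 5 and b ≤ 6; it is enough to label the cells with 0 ≤ a ≤ 5 and 0 ≤ b ≤ 6.
Every move lowers a or b (never raises either), so fill the grid row by row in increasing a, and left to right within a row: each cell's successors are then already labelled.
      b=0  b=1  b=2  b=3  b=4  b=5  b=6
a=0:    L    L    L    W    W    W    W
a=1:    L    L    L    W    W    W    W
a=2:    W    W    W    L    L    L    W
a=3:    W    W    W    L    L    L    W
a=4:    W    W    W    W    W    W    L
a=5:    L    L    L    W    W    W    W
Cells with no legal move (terminal, hence L): (0,0), (0,1), (0,2), (1,0), (1,1), (1,2).
The remaining L cells, each justified by listing all of its moves:
(2,3): moves to (0,3)(W), (2,0)(W); every one is W ⇒ L
(2,4): moves to (0,4)(W), (2,1)(W), (2,0)(W); every one is W ⇒ L
(2,5): moves to (0,5)(W), (2,2)(W), (2,1)(W), (2,0)(W); every one is W ⇒ L
(3,3): moves to (1,3)(W), (0,3)(W), (3,0)(W); every one is W ⇒ L
(3,4): moves to (1,4)(W), (0,4)(W), (3,1)(W), (3,0)(W); every one is W ⇒ L
(3,5): moves to (1,5)(W), (0,5)(W), (3,2)(W), (3,1)(W), (3,0)(W); every one is W ⇒ L
(4,6): moves to (2,6)(W), (1,6)(W), (4,3)(W), (4,2)(W), (4,1)(W); every one is W ⇒ L
(5,0): moves to (3,0)(W), (2,0)(W); every one is W ⇒ L
(5,1): moves to (3,1)(W), (2,1)(W); every one is W ⇒ L
(5,2): moves to (3,2)(W), (2,2)(W); every one is W ⇒ L
Every other cell has at least one move into one of the L cells above, so it is W.
(1,6): the move to (1,2) reaches an L cell, so W
(2,3): one of the L cells justified above, so L
(5,4): the move to (3,4) reaches an L cell, so W

(1,6): W, (2,3): L, (5,4): W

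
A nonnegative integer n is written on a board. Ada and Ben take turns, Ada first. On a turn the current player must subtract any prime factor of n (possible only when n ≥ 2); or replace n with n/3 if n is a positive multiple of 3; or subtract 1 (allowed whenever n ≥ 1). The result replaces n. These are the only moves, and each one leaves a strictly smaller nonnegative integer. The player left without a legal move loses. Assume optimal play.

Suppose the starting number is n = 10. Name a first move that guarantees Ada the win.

Classify positions by backward induction: terminal positions (no move available) are L. From any other position, the mover wins iff some move reaches an L.
n=0: no move → L
n=1: can move to 0, which is L ⇒ W
n=2: can move to 0, which is L ⇒ W
n=3: can move to 0, which is L ⇒ W
n=4: moves to 2(W), 3(W); every one is W ⇒ L
n=5: can move to 0, which is L ⇒ W
n=6: can move to 4, which is L ⇒ W
n=7: can move to 0, which is L ⇒ W
n=8: moves to 6(W), 7(W); every one is W ⇒ L
n=9: can move to 8, which is L ⇒ W
n=10: can move to 8, which is L ⇒ W
From 10, the L positions reachable in one move are: 8.

Move to 8.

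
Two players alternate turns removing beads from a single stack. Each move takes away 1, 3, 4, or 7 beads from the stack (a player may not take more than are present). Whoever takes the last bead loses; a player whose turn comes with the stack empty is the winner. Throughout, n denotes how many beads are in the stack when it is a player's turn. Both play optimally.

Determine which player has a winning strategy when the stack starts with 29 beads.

Use the standard recursion: the mover wins at a terminal position; elsewhere, the mover wins exactly when some move hands the opponent an L position.
n=0: no move; the opponent has just taken the last bead and therefore loses → W
n=1: the only move is to 0(W), a W ⇒ L
n=2: can move to 1, which is L ⇒ W
n=3: moves to 2(W), 0(W); every one is W ⇒ L
n=4: can move to 3, which is L ⇒ W
n=5: can move to 1, which is L ⇒ W
n=6: can move to 3, which is L ⇒ W
n=7: can move to 3, which is L ⇒ W
n=8: can move to 1, which is L ⇒ W
n=9: moves to 8(W), 6(W), 5(W), 2(W); every one is W ⇒ L
n=10: can move to 9, which is L ⇒ W
n=11: moves to 10(W), 8(W), 7(W), 4(W); every one is W ⇒ L
n=12: can move to 11, which is L ⇒ W
n=13: can move to 9, which is L ⇒ W
n=14: can move to 11, which is L ⇒ W
n=15: can move to 11, which is L ⇒ W
n=16: can move to 9, which is L ⇒ W
n=17: moves to 16(W), 14(W), 13(W), 10(W); every one is W ⇒ L
n=18: can move to 17, which is L ⇒ W
n=19: moves to 18(W), 16(W), 15(W), 12(W); every one is W ⇒ L
n=20: can move to 19, which is L ⇒ W
n=21: can move to 17, which is L ⇒ W
n=22: can move to 19, which is L ⇒ W
n=23: can move to 19, which is L ⇒ W
n=24: can move to 17, which is L ⇒ W
n=25: moves to 24(W), 22(W), 21(W), 18(W); every one is W ⇒ L
n=26: can move to 25, which is L ⇒ W
n=27: moves to 26(W), 24(W), 23(W), 20(W); every one is W ⇒ L
n=28: can move to 27, which is L ⇒ W
n=29: can move to 25, which is L ⇒ W
From 29 the player to move can remove 4, leaving 25, reaching an L position.

The first player wins.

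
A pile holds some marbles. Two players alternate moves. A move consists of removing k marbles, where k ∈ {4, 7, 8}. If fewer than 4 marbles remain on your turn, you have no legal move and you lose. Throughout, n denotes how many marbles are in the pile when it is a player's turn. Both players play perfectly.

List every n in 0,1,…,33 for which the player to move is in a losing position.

Work bottom-up. With no move the player to move loses. Otherwise the position is W if at least one move leads to an L position for the opponent, and L if every move leads to a W.
n=0: no move → L
n=1: no move → L
n=2: no move → L
n=3: no move → L
n=4: reaches L-position 0 → W
n=5: reaches L-position 1 → W
n=6: reaches L-position 2 → W
n=7: reaches L-position 3 → W
n=8: reaches L-position 1 → W
n=9: reaches L-position 2 → W
n=10: reaches L-position 3 → W
n=11: reaches L-position 3 → W
n=12: only reaches 8(W), 5(W), 4(W), all W → L
n=13: only reaches 9(W), 6(W), 5(W), all W → L
n=14: only reaches 10(W), 7(W), 6(W), all W → L
n=15: only reaches 11(W), 8(W), 7(W), all W → L
n=16: reaches L-position 12 → W
n=17: reaches L-position 13 → W
n=18: reaches L-position 14 → W
n=19: reaches L-position 15 → W
n=20: reaches L-position 13 → W
n=21: reaches L-position 14 → W
n=22: reaches L-position 15 → W
n=23: reaches L-position 15 → W
n=24: only reaches 20(W), 17(W), 16(W), all W → L
n=25: only reaches 21(W), 18(W), 17(W), all W → L
n=26: only reaches 22(W), 19(W), 18(W), all W → L
n=27: only reaches 23(W), 20(W), 19(W), all W → L
n=28: reaches L-position 24 → W
n=29: reaches L-position 25 → W
n=30: reaches L-position 26 → W
n=31: reaches L-position 27 → W
n=32: reaches L-position 25 → W
n=33: reaches L-position 26 → W
The losing starting values of n are exactly the entries labelled L in this table (12 of them).

0, 1, 2, 3, 12, 13, 14, 15, 24, 25, 26, 27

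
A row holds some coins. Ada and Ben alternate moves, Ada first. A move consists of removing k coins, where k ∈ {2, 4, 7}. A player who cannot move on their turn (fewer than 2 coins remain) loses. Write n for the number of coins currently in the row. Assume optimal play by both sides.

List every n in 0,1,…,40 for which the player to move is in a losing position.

Label each position W (a win for the player to move) or L (a loss). A position with no legal move is L; any other position is W exactly when some move reaches an L, and L when every move reaches a W.
n=0: no move → L
n=1: no move → L
n=2: W (go to 0, an L position)
n=3: W (go to 1, an L position)
n=4: W (go to 0, an L position)
n=5: W (go to 1, an L position)
n=6: L (options 4(W), 2(W) are all W)
n=7: W (go to 0, an L position)
n=8: W (go to 6, an L position)
n=9: L (options 7(W), 5(W), 2(W) are all W)
n=10: W (go to 6, an L position)
n=11: W (go to 9, an L position)
n=12: L (options 10(W), 8(W), 5(W) are all W)
n=13: W (go to 9, an L position)
n=14: W (go to 12, an L position)
n=15: L (options 13(W), 11(W), 8(W) are all W)
n=16: W (go to 12, an L position)
n=17: W (go to 15, an L position)
n=18: L (options 16(W), 14(W), 11(W) are all W)
n=19: W (go to 15, an L position)
n=20: W (go to 18, an L position)
n=21: L (options 19(W), 17(W), 14(W) are all W)
n=22: W (go to 18, an L position)
n=23: W (go to 21, an L position)
n=24: L (options 22(W), 20(W), 17(W) are all W)
n=25: W (go to 21, an L position)
n=26: W (go to 24, an L position)
n=27: L (options 25(W), 23(W), 20(W) are all W)
n=28: W (go to 24, an L position)
n=29: W (go to 27, an L position)
n=30: L (options 28(W), 26(W), 23(W) are all W)
n=31: W (go to 27, an L position)
n=32: W (go to 30, an L position)
n=33: L (options 31(W), 29(W), 26(W) are all W)
n=34: W (go to 30, an L position)
n=35: W (go to 33, an L position)
n=36: L (options 34(W), 32(W), 29(W) are all W)
n=37: W (go to 33, an L position)
n=38: W (go to 36, an L position)
n=39: L (options 37(W), 35(W), 32(W) are all W)
n=40: W (go to 36, an L position)
Reading off the rows marked L gives the requested list; there are 14 such values of n.

0, 1, 6, 9, 12, 15, 18, 21, 24, 27, 30, 33, 36, 39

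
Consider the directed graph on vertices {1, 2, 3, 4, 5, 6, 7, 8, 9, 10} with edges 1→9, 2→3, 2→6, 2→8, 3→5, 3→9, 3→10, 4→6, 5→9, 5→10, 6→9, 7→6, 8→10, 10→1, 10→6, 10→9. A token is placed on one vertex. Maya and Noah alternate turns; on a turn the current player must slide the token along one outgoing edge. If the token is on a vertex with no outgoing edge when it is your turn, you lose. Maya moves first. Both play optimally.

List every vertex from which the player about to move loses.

Use the standard recursion: the mover loses at a terminal position; elsewhere, the mover wins exactly when some move hands the opponent an L position.
Every edge goes from a vertex to one that appears earlier in the order 9, 6, 1, 10, 5, 8, 7, 4, 3, 2, so processing vertices in that order labels each vertex after all of its successors.
9: no outgoing edge → L
6: reaches L-position 9 → W
1: reaches L-position 9 → W
10: reaches L-position 9 → W
5: reaches L-position 9 → W
8: only reaches 10(W), which is W → L
7: only reaches 6(W), which is W → L
4: only reaches 6(W), which is W → L
3: reaches L-position 9 → W
2: reaches L-position 8 → W
The losing starting vertices are exactly the entries labelled L in this table (4 of them).

4, 7, 8, 9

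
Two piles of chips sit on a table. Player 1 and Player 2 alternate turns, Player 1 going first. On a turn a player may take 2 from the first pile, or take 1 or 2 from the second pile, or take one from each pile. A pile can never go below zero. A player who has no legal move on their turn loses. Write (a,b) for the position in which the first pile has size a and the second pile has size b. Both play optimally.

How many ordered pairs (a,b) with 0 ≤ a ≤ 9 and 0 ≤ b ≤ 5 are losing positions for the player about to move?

Classify positions by backward induction: terminal positions (no move available) are L. From any other position, the mover wins iff some move reaches an L.
Every move lowers a or b (never raises either), so fill the grid row by row in increasing a, and left to right within a row: each cell's successors are then already labelled.
      b=0  b=1  b=2  b=3  b=4  b=5
a=0:    L    W    W    L    W    W
a=1:    L    W    W    L    W    W
a=2:    W    W    L    W    W    L
a=3:    W    L    W    W    L    W
a=4:    L    W    W    L    W    W
a=5:    L    W    W    L    W    W
a=6:    W    W    L    W    W    L
a=7:    W    L    W    W    L    W
a=8:    L    W    W    L    W    W
a=9:    L    W    W    L    W    W
Cells with no legal move (terminal, hence L): (0,0), (1,0).
The remaining L cells, each justified by listing all of its moves:
(0,3): L (options (0,2)(W), (0,1)(W) are all W)
(1,3): L (options (1,2)(W), (1,1)(W), (0,2)(W) are all W)
(2,2): L (options (0,2)(W), (2,1)(W), (2,0)(W), (1,1)(W) are all W)
(2,5): L (options (0,5)(W), (2,4)(W), (2,3)(W), (1,4)(W) are all W)
(3,1): L (options (1,1)(W), (3,0)(W), (2,0)(W) are all W)
(3,4): L (options (1,4)(W), (3,3)(W), (3,2)(W), (2,3)(W) are all W)
(4,0): L (sole option (2,0)(W) is W)
(4,3): L (options (2,3)(W), (4,2)(W), (4,1)(W), (3,2)(W) are all W)
(5,0): L (sole option (3,0)(W) is W)
(5,3): L (options (3,3)(W), (5,2)(W), (5,1)(W), (4,2)(W) are all W)
(6,2): L (options (4,2)(W), (6,1)(W), (6,0)(W), (5,1)(W) are all W)
(6,5): L (options (4,5)(W), (6,4)(W), (6,3)(W), (5,4)(W) are all W)
(7,1): L (options (5,1)(W), (7,0)(W), (6,0)(W) are all W)
(7,4): L (options (5,4)(W), (7,3)(W), (7,2)(W), (6,3)(W) are all W)
(8,0): L (sole option (6,0)(W) is W)
(8,3): L (options (6,3)(W), (8,2)(W), (8,1)(W), (7,2)(W) are all W)
(9,0): L (sole option (7,0)(W) is W)
(9,3): L (options (7,3)(W), (9,2)(W), (9,1)(W), (8,2)(W) are all W)
Every other cell has at least one move into one of the L cells above, so it is W.
L cells per row: a=0: 2, a=1: 2, a=2: 2, a=3: 2, a=4: 2, a=5: 2, a=6: 2, a=7: 2, a=8: 2, a=9: 2; total 20.

20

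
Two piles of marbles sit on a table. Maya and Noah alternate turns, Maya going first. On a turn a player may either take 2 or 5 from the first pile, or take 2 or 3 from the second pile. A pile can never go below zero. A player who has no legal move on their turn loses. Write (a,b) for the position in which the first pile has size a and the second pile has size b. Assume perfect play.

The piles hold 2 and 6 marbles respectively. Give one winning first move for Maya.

Move to (0,6).

Classify positions by backward induction: terminal positions (no move available) are L. From any other position, the mover wins iff some move reaches an L.
No move ever increases a pile, so every position that can arise here has a ≤ 2 and b ≤ 6; it is enough to label the cells with 0 ≤ a ≤ 2 and 0 ≤ b ≤ 6.
Every move lowers a or b (never raises either), so fill the grid row by row in increasing a, and left to right within a row: each cell's successors are then already labelled.
      b=0  b=1  b=2  b=3  b=4  b=5  b=6
a=0:    L    L    W    W    W    L    L
a=1:    L    L    W    W    W    L    L
a=2:    W    W    L    L    W    W    W
Cells with no legal move (terminal, hence L): (0,0), (0,1), (1,0), (1,1).
The remaining L cells, each justified by listing all of its moves:
(0,5): →(0,3)(W), (0,2)(W) — all W, so L
(0,6): →(0,4)(W), (0,3)(W) — all W, so L
(1,5): →(1,3)(W), (1,2)(W) — all W, so L
(1,6): →(1,4)(W), (1,3)(W) — all W, so L
(2,2): →(0,2)(W), (2,0)(W) — all W, so L
(2,3): →(0,3)(W), (2,1)(W), (2,0)(W) — all W, so L
Every other cell has at least one move into one of the L cells above, so it is W.
From (2,6), the L positions reachable in one move are: (0,6), (2,3). Any move reaching one of these is winning.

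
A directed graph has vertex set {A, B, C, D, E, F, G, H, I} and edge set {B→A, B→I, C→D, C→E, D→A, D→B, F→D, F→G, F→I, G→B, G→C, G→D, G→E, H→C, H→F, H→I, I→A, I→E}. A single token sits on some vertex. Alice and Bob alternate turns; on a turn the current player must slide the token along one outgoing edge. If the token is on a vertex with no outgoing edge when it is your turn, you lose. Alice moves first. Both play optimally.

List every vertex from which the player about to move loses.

Work bottom-up. With no move the player to move loses. Otherwise the position is W if at least one move leads to an L position for the opponent, and L if every move leads to a W.
Every edge goes from a vertex to one that appears earlier in the order A, E, I, B, D, C, G, F, H, so processing vertices in that order labels each vertex after all of its successors.
A: no outgoing edge → L
E: no outgoing edge → L
I: W (go to E, an L position)
B: W (go to A, an L position)
D: W (go to A, an L position)
C: W (go to E, an L position)
G: W (go to E, an L position)
F: L (options G(W), D(W), I(W) are all W)
H: W (go to F, an L position)
Reading off the rows marked L gives the requested list; there are 3 such vertices.

A, E, F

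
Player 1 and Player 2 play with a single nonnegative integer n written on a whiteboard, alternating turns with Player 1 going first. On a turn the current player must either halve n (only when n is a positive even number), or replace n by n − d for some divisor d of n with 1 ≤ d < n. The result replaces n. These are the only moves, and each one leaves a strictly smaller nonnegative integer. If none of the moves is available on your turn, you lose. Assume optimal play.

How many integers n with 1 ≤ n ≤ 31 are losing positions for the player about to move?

16

Work bottom-up. With no move the player to move loses. Otherwise the position is W if at least one move leads to an L position for the opponent, and L if every move leads to a W.
n=0: no move → L
n=1: no move → L
n=2: reaches L-position 1 → W
n=3: only reaches 2(W), which is W → L
n=4: reaches L-position 3 → W
n=5: only reaches 4(W), which is W → L
n=6: reaches L-position 3 → W
n=7: only reaches 6(W), which is W → L
n=8: reaches L-position 7 → W
n=9: only reaches 6(W), 8(W), all W → L
n=10: reaches L-position 5 → W
n=11: only reaches 10(W), which is W → L
n=12: reaches L-position 9 → W
n=13: only reaches 12(W), which is W → L
n=14: reaches L-position 7 → W
n=15: only reaches 10(W), 12(W), 14(W), all W → L
n=16: reaches L-position 15 → W
n=17: only reaches 16(W), which is W → L
n=18: reaches L-position 9 → W
n=19: only reaches 18(W), which is W → L
n=20: reaches L-position 15 → W
n=21: only reaches 14(W), 18(W), 20(W), all W → L
n=22: reaches L-position 11 → W
n=23: only reaches 22(W), which is W → L
n=24: reaches L-position 21 → W
n=25: only reaches 20(W), 24(W), all W → L
n=26: reaches L-position 13 → W
n=27: only reaches 18(W), 24(W), 26(W), all W → L
n=28: reaches L-position 21 → W
n=29: only reaches 28(W), which is W → L
n=30: reaches L-position 15 → W
n=31: only reaches 30(W), which is W → L
L entries with 1 ≤ n ≤ 31 (n=0 is outside the asked range and is not counted): n = 1, 3, 5, 7, 9, 11, 13, 15, 17, 19, 21, 23, 25, 27, 29, 31; that makes 16.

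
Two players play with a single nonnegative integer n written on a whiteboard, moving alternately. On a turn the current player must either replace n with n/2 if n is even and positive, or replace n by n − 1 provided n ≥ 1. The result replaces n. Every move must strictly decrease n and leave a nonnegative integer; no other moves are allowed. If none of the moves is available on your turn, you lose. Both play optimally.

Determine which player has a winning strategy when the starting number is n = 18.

The first player wins.

Positions with no move are L. A position that does have a move is losing for the player to move precisely when every available move leads to a winning position for the opponent. Fill in the labels:
n=0: no move → L
n=1: can move to 0, which is L ⇒ W
n=2: the only move is to 1(W), a W ⇒ L
n=3: can move to 2, which is L ⇒ W
n=4: can move to 2, which is L ⇒ W
n=5: the only move is to 4(W), a W ⇒ L
n=6: can move to 5, which is L ⇒ W
n=7: the only move is to 6(W), a W ⇒ L
n=8: can move to 7, which is L ⇒ W
n=9: the only move is to 8(W), a W ⇒ L
n=10: can move to 5, which is L ⇒ W
n=11: the only move is to 10(W), a W ⇒ L
n=12: can move to 11, which is L ⇒ W
n=13: the only move is to 12(W), a W ⇒ L
n=14: can move to 7, which is L ⇒ W
n=15: the only move is to 14(W), a W ⇒ L
n=16: can move to 15, which is L ⇒ W
n=17: the only move is to 16(W), a W ⇒ L
n=18: can move to 9, which is L ⇒ W
From 18 the player to move can move to 9, reaching an L position.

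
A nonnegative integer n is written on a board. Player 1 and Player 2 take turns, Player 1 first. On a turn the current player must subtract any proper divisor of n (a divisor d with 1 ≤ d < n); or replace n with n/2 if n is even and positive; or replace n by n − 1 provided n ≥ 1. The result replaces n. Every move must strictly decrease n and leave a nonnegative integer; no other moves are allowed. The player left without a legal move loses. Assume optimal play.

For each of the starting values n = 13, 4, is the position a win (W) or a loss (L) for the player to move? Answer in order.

13: L, 4: W

Use the standard recursion: the mover loses at a terminal position; elsewhere, the mover wins exactly when some move hands the opponent an L position.
n=0: no move → L
n=1: W (go to 0, an L position)
n=2: L (sole option 1(W) is W)
n=3: W (go to 2, an L position)
n=4: W (go to 2, an L position)
n=5: L (sole option 4(W) is W)
n=6: W (go to 5, an L position)
n=7: L (sole option 6(W) is W)
n=8: W (go to 7, an L position)
n=9: L (options 6(W), 8(W) are all W)
n=10: W (go to 5, an L position)
n=11: L (sole option 10(W) is W)
n=12: W (go to 9, an L position)
n=13: L (sole option 12(W) is W)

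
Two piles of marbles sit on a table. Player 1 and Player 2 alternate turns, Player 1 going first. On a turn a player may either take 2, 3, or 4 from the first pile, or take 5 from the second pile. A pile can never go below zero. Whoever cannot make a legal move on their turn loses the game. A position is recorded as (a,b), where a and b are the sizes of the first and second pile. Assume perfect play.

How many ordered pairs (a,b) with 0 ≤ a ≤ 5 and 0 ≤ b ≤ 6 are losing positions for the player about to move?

14

Build the W/L table. Terminal = L. A non-terminal position is W if it has a move to some L; otherwise it is L.
Every move lowers a or b (never raises either), so fill the grid row by row in increasing a, and left to right within a row: each cell's successors are then already labelled.
      b=0  b=1  b=2  b=3  b=4  b=5  b=6
a=0:    L    L    L    L    L    W    W
a=1:    L    L    L    L    L    W    W
a=2:    W    W    W    W    W    L    L
a=3:    W    W    W    W    W    L    L
a=4:    W    W    W    W    W    W    W
a=5:    W    W    W    W    W    W    W
Cells with no legal move (terminal, hence L): (0,0), (0,1), (0,2), (0,3), (0,4), (1,0), (1,1), (1,2), (1,3), (1,4).
The remaining L cells, each justified by listing all of its moves:
(2,5): only reaches (0,5)(W), (2,0)(W), all W → L
(2,6): only reaches (0,6)(W), (2,1)(W), all W → L
(3,5): only reaches (1,5)(W), (0,5)(W), (3,0)(W), all W → L
(3,6): only reaches (1,6)(W), (0,6)(W), (3,1)(W), all W → L
Every other cell has at least one move into one of the L cells above, so it is W.
L cells per row: a=0: 5, a=1: 5, a=2: 2, a=3: 2, a=4: 0, a=5: 0; total 14.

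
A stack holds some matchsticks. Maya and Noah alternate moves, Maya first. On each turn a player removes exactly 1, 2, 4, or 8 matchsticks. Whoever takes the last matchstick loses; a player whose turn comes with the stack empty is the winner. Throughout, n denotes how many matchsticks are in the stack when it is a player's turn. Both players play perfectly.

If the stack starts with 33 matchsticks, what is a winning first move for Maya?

Compute win/loss labels from the base case upward. A position with no move is W. Any other position is W if it can reach an L in one move, else L.
n=0: no move; the opponent has just taken the last matchstick and therefore loses → W
n=1: the only move is to 0(W), a W ⇒ L
n=2: can move to 1, which is L ⇒ W
n=3: can move to 1, which is L ⇒ W
n=4: moves to 3(W), 2(W), 0(W); every one is W ⇒ L
n=5: can move to 4, which is L ⇒ W
n=6: can move to 4, which is L ⇒ W
n=7: moves to 6(W), 5(W), 3(W); every one is W ⇒ L
n=8: can move to 7, which is L ⇒ W
n=9: can move to 7, which is L ⇒ W
n=10: moves to 9(W), 8(W), 6(W), 2(W); every one is W ⇒ L
n=11: can move to 10, which is L ⇒ W
n=12: can move to 10, which is L ⇒ W
n=13: moves to 12(W), 11(W), 9(W), 5(W); every one is W ⇒ L
n=14: can move to 13, which is L ⇒ W
n=15: can move to 13, which is L ⇒ W
n=16: moves to 15(W), 14(W), 12(W), 8(W); every one is W ⇒ L
n=17: can move to 16, which is L ⇒ W
n=18: can move to 16, which is L ⇒ W
n=19: moves to 18(W), 17(W), 15(W), 11(W); every one is W ⇒ L
n=20: can move to 19, which is L ⇒ W
n=21: can move to 19, which is L ⇒ W
n=22: moves to 21(W), 20(W), 18(W), 14(W); every one is W ⇒ L
n=23: can move to 22, which is L ⇒ W
n=24: can move to 22, which is L ⇒ W
n=25: moves to 24(W), 23(W), 21(W), 17(W); every one is W ⇒ L
n=26: can move to 25, which is L ⇒ W
n=27: can move to 25, which is L ⇒ W
n=28: moves to 27(W), 26(W), 24(W), 20(W); every one is W ⇒ L
n=29: can move to 28, which is L ⇒ W
n=30: can move to 28, which is L ⇒ W
n=31: moves to 30(W), 29(W), 27(W), 23(W); every one is W ⇒ L
n=32: can move to 31, which is L ⇒ W
n=33: can move to 31, which is L ⇒ W
From 33, the L positions reachable in one move are: 31, 25. Any move reaching one of these is winning.

Remove 2, leaving 31.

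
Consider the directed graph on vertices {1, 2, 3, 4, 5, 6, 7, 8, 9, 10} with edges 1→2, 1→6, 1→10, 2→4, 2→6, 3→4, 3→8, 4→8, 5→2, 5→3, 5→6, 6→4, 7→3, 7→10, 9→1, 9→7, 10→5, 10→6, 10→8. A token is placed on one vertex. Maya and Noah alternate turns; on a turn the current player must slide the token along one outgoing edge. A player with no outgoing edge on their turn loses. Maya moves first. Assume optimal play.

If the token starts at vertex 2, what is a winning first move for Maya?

Move to 6.

Positions with no move are L. A position that does have a move is losing for the player to move precisely when every available move leads to a winning position for the opponent. Fill in the labels:
Every edge goes from a vertex to one that appears earlier in the order 8, 4, 3, 6, 2, 5, 10, 7, 1, 9, so processing vertices in that order labels each vertex after all of its successors.
8: no outgoing edge → L
4: can move to 8, which is L ⇒ W
3: can move to 8, which is L ⇒ W
6: the only move is to 4(W), a W ⇒ L
2: can move to 6, which is L ⇒ W
5: can move to 6, which is L ⇒ W
10: can move to 6, which is L ⇒ W
7: moves to 10(W), 3(W); every one is W ⇒ L
1: can move to 6, which is L ⇒ W
9: can move to 7, which is L ⇒ W
From 2, the L positions reachable in one move are: 6.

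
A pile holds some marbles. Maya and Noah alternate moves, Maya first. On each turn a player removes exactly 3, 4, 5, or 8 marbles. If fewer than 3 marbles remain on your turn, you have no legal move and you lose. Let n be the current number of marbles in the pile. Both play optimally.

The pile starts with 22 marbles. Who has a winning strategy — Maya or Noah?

Noah wins.

Build the W/L table. Terminal = L. A non-terminal position is W if it has a move to some L; otherwise it is L.
n=0: no move → L
n=1: no move → L
n=2: no move → L
n=3: can move to 0, which is L ⇒ W
n=4: can move to 1, which is L ⇒ W
n=5: can move to 2, which is L ⇒ W
n=6: can move to 2, which is L ⇒ W
n=7: can move to 2, which is L ⇒ W
n=8: can move to 0, which is L ⇒ W
n=9: can move to 1, which is L ⇒ W
n=10: can move to 2, which is L ⇒ W
n=11: moves to 8(W), 7(W), 6(W), 3(W); every one is W ⇒ L
n=12: moves to 9(W), 8(W), 7(W), 4(W); every one is W ⇒ L
n=13: moves to 10(W), 9(W), 8(W), 5(W); every one is W ⇒ L
n=14: can move to 11, which is L ⇒ W
n=15: can move to 12, which is L ⇒ W
n=16: can move to 13, which is L ⇒ W
n=17: can move to 13, which is L ⇒ W
n=18: can move to 13, which is L ⇒ W
n=19: can move to 11, which is L ⇒ W
n=20: can move to 12, which is L ⇒ W
n=21: can move to 13, which is L ⇒ W
n=22: moves to 19(W), 18(W), 17(W), 14(W); every one is W ⇒ L
Every move from 22 reaches a W position, so the mover loses.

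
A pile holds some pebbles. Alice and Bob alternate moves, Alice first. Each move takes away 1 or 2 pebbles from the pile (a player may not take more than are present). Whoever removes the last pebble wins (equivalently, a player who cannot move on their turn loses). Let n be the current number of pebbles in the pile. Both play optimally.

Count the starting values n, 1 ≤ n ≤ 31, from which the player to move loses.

10

Build the W/L table. Terminal = L. A non-terminal position is W if it has a move to some L; otherwise it is L.
n=0: no move → L
n=1: reaches L-position 0 → W
n=2: reaches L-position 0 → W
n=3: only reaches 2(W), 1(W), all W → L
n=4: reaches L-position 3 → W
n=5: reaches L-position 3 → W
n=6: only reaches 5(W), 4(W), all W → L
n=7: reaches L-position 6 → W
n=8: reaches L-position 6 → W
n=9: only reaches 8(W), 7(W), all W → L
n=10: reaches L-position 9 → W
n=11: reaches L-position 9 → W
n=12: only reaches 11(W), 10(W), all W → L
n=13: reaches L-position 12 → W
n=14: reaches L-position 12 → W
n=15: only reaches 14(W), 13(W), all W → L
n=16: reaches L-position 15 → W
n=17: reaches L-position 15 → W
n=18: only reaches 17(W), 16(W), all W → L
n=19: reaches L-position 18 → W
n=20: reaches L-position 18 → W
n=21: only reaches 20(W), 19(W), all W → L
n=22: reaches L-position 21 → W
n=23: reaches L-position 21 → W
n=24: only reaches 23(W), 22(W), all W → L
n=25: reaches L-position 24 → W
n=26: reaches L-position 24 → W
n=27: only reaches 26(W), 25(W), all W → L
n=28: reaches L-position 27 → W
n=29: reaches L-position 27 → W
n=30: only reaches 29(W), 28(W), all W → L
n=31: reaches L-position 30 → W
L entries with 1 ≤ n ≤ 31 (n=0 is outside the asked range and is not counted): n = 3, 6, 9, 12, 15, 18, 21, 24, 27, 30; that makes 10.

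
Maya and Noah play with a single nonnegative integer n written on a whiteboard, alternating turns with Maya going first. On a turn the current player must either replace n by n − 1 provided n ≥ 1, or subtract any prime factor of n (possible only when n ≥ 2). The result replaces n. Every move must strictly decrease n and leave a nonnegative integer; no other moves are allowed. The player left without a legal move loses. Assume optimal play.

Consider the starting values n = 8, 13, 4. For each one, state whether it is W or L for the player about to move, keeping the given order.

8: L, 13: W, 4: L

Work bottom-up. With no move the player to move loses. Otherwise the position is W if at least one move leads to an L position for the opponent, and L if every move leads to a W.
n=0: no move → L
n=1: reaches L-position 0 → W
n=2: reaches L-position 0 → W
n=3: reaches L-position 0 → W
n=4: only reaches 2(W), 3(W), all W → L
n=5: reaches L-position 0 → W
n=6: reaches L-position 4 → W
n=7: reaches L-position 0 → W
n=8: only reaches 6(W), 7(W), all W → L
n=9: reaches L-position 8 → W
n=10: reaches L-position 8 → W
n=11: reaches L-position 0 → W
n=12: only reaches 9(W), 10(W), 11(W), all W → L
n=13: reaches L-position 0 → W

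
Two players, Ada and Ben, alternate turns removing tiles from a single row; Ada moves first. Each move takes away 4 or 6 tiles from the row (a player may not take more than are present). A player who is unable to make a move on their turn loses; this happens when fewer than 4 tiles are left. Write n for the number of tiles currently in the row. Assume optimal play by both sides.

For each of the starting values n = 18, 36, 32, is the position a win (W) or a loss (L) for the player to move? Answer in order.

18: W, 36: W, 32: L

Label each position W (a win for the player to move) or L (a loss). A position with no legal move is L; any other position is W exactly when some move reaches an L, and L when every move reaches a W.
n=0: no move → L
n=1: no move → L
n=2: no move → L
n=3: no move → L
n=4: reaches L-position 0 → W
n=5: reaches L-position 1 → W
n=6: reaches L-position 2 → W
n=7: reaches L-position 3 → W
n=8: reaches L-position 2 → W
n=9: reaches L-position 3 → W
n=10: only reaches 6(W), 4(W), all W → L
n=11: only reaches 7(W), 5(W), all W → L
n=12: only reaches 8(W), 6(W), all W → L
n=13: only reaches 9(W), 7(W), all W → L
n=14: reaches L-position 10 → W
n=15: reaches L-position 11 → W
n=16: reaches L-position 12 → W
n=17: reaches L-position 13 → W
n=18: reaches L-position 12 → W
n=19: reaches L-position 13 → W
n=20: only reaches 16(W), 14(W), all W → L
n=21: only reaches 17(W), 15(W), all W → L
n=22: only reaches 18(W), 16(W), all W → L
n=23: only reaches 19(W), 17(W), all W → L
n=24: reaches L-position 20 → W
n=25: reaches L-position 21 → W
n=26: reaches L-position 22 → W
n=27: reaches L-position 23 → W
n=28: reaches L-position 22 → W
n=29: reaches L-position 23 → W
n=30: only reaches 26(W), 24(W), all W → L
n=31: only reaches 27(W), 25(W), all W → L
n=32: only reaches 28(W), 26(W), all W → L
n=33: only reaches 29(W), 27(W), all W → L
n=34: reaches L-position 30 → W
n=35: reaches L-position 31 → W
n=36: reaches L-position 32 → W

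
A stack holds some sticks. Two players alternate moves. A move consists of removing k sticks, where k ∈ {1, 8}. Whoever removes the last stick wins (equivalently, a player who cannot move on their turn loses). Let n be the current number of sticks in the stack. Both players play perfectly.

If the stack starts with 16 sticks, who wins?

Classify positions by backward induction: terminal positions (no move available) are L. From any other position, the mover wins iff some move reaches an L.
n=0: no move → L
n=1: W (go to 0, an L position)
n=2: L (sole option 1(W) is W)
n=3: W (go to 2, an L position)
n=4: L (sole option 3(W) is W)
n=5: W (go to 4, an L position)
n=6: L (sole option 5(W) is W)
n=7: W (go to 6, an L position)
n=8: W (go to 0, an L position)
n=9: L (options 8(W), 1(W) are all W)
n=10: W (go to 9, an L position)
n=11: L (options 10(W), 3(W) are all W)
n=12: W (go to 11, an L position)
n=13: L (options 12(W), 5(W) are all W)
n=14: W (go to 13, an L position)
n=15: L (options 14(W), 7(W) are all W)
n=16: W (go to 15, an L position)
From 16 the player to move can remove 1, leaving 15, reaching an L position.

The first player wins.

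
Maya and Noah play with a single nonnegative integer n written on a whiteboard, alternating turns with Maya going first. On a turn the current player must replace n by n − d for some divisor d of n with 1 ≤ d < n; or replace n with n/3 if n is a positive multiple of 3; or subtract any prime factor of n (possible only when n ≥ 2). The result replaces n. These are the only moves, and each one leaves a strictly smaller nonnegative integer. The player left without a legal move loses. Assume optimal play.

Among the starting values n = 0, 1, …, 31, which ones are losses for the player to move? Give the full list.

Positions with no move are L. A position that does have a move is losing for the player to move precisely when every available move leads to a winning position for the opponent. Fill in the labels:
n=0: no move → L
n=1: no move → L
n=2: →0(L), so W
n=3: →0(L), so W
n=4: →2(W), 3(W) — all W, so L
n=5: →0(L), so W
n=6: →4(L), so W
n=7: →0(L), so W
n=8: →4(L), so W
n=9: →3(W), 6(W), 8(W) — all W, so L
n=10: →9(L), so W
n=11: →0(L), so W
n=12: →4(L), so W
n=13: →0(L), so W
n=14: →7(W), 12(W), 13(W) — all W, so L
n=15: →14(L), so W
n=16: →14(L), so W
n=17: →0(L), so W
n=18: →9(L), so W
n=19: →0(L), so W
n=20: →10(W), 15(W), 16(W), 18(W), 19(W) — all W, so L
n=21: →14(L), so W
n=22: →20(L), so W
n=23: →0(L), so W
n=24: →20(L), so W
n=25: →20(L), so W
n=26: →13(W), 24(W), 25(W) — all W, so L
n=27: →9(L), so W
n=28: →14(L), so W
n=29: →0(L), so W
n=30: →20(L), so W
n=31: →0(L), so W
The losing starting values of n are exactly the entries labelled L in this table (7 of them).

0, 1, 4, 9, 14, 20, 26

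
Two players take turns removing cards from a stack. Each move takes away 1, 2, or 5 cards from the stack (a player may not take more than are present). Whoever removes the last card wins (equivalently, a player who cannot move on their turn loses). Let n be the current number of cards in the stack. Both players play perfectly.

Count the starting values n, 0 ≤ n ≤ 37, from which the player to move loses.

Use the standard recursion: the mover loses at a terminal position; elsewhere, the mover wins exactly when some move hands the opponent an L position.
n=0: no move → L
n=1: reaches L-position 0 → W
n=2: reaches L-position 0 → W
n=3: only reaches 2(W), 1(W), all W → L
n=4: reaches L-position 3 → W
n=5: reaches L-position 3 → W
n=6: only reaches 5(W), 4(W), 1(W), all W → L
n=7: reaches L-position 6 → W
n=8: reaches L-position 6 → W
n=9: only reaches 8(W), 7(W), 4(W), all W → L
n=10: reaches L-position 9 → W
n=11: reaches L-position 9 → W
n=12: only reaches 11(W), 10(W), 7(W), all W → L
n=13: reaches L-position 12 → W
n=14: reaches L-position 12 → W
n=15: only reaches 14(W), 13(W), 10(W), all W → L
n=16: reaches L-position 15 → W
n=17: reaches L-position 15 → W
n=18: only reaches 17(W), 16(W), 13(W), all W → L
n=19: reaches L-position 18 → W
n=20: reaches L-position 18 → W
n=21: only reaches 20(W), 19(W), 16(W), all W → L
n=22: reaches L-position 21 → W
n=23: reaches L-position 21 → W
n=24: only reaches 23(W), 22(W), 19(W), all W → L
n=25: reaches L-position 24 → W
n=26: reaches L-position 24 → W
n=27: only reaches 26(W), 25(W), 22(W), all W → L
n=28: reaches L-position 27 → W
n=29: reaches L-position 27 → W
n=30: only reaches 29(W), 28(W), 25(W), all W → L
n=31: reaches L-position 30 → W
n=32: reaches L-position 30 → W
n=33: only reaches 32(W), 31(W), 28(W), all W → L
n=34: reaches L-position 33 → W
n=35: reaches L-position 33 → W
n=36: only reaches 35(W), 34(W), 31(W), all W → L
n=37: reaches L-position 36 → W
L entries with 0 ≤ n ≤ 37: n = 0, 3, 6, 9, 12, 15, 18, 21, 24, 27, 30, 33, 36; that makes 13.

13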